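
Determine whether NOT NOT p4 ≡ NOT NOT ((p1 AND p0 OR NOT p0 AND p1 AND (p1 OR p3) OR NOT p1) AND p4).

E1: NOT NOT p4
    = p4   (double negation)
E2: NOT NOT ((p1 AND p0 OR NOT p0 AND p1 AND (p1 OR p3) OR NOT p1) AND p4)
    = NOT NOT ((p1 AND p0 OR NOT p0 AND p1 OR NOT p1) AND p4)   (absorption)
    = NOT NOT ((p1 OR NOT p1) AND p4)   (distribution)
    = NOT NOT p4   (complement / identity)
    = p4   (double negation)
Both reduce to p4, so they are equivalent.

Yes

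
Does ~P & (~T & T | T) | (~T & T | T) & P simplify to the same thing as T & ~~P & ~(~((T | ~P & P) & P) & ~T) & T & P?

E1: ~P & (~T & T | T) | (~T & T | T) & P
    = ~T & T | T
    = T
E2: T & ~~P & ~(~((T | ~P & P) & P) & ~T) & T & P
    = T & ~~P & ((T | ~P & P) & P | T) & T & P
    = T & P & ((T | ~P & P) & P | T) & T & P
    = T & P & (T & P | T) & T & P
    = T & P & T & P
    = T & P
These differ: at P=0, T=1, E1 = 1 but E2 = 0.

No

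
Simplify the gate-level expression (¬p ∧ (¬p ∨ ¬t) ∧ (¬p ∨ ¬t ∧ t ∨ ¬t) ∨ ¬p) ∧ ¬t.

¬p ∧ ¬t

(¬p ∧ (¬p ∨ ¬t) ∧ (¬p ∨ ¬t ∧ t ∨ ¬t) ∨ ¬p) ∧ ¬t
= (¬p ∧ (¬p ∨ ¬t) ∧ (¬p ∨ ¬t) ∨ ¬p) ∧ ¬t   (complement / identity)
= (¬p ∧ (¬p ∨ ¬t) ∨ ¬p) ∧ ¬t   (idempotence)
= (¬p ∨ ¬p) ∧ ¬t   (absorption)
= ¬p ∧ ¬t   (idempotence)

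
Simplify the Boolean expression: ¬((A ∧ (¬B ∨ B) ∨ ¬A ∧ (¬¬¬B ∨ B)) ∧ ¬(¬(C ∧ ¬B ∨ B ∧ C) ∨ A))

¬C ∨ A

¬((A ∧ (¬B ∨ B) ∨ ¬A ∧ (¬¬¬B ∨ B)) ∧ ¬(¬(C ∧ ¬B ∨ B ∧ C) ∨ A))
= ¬((A ∧ (¬B ∨ B) ∨ ¬A ∧ (¬B ∨ B)) ∧ ¬(¬(C ∧ ¬B ∨ B ∧ C) ∨ A))   — double negation
= ¬((¬B ∨ B) ∧ ¬(¬(C ∧ ¬B ∨ B ∧ C) ∨ A))   — distribution
= ¬¬(¬(C ∧ ¬B ∨ B ∧ C) ∨ A)   — complement / identity
= ¬¬(¬C ∨ A)   — distribution
= ¬C ∨ A   — double negation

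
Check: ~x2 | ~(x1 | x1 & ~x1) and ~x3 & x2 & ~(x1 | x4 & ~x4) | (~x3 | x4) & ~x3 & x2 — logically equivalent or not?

E1: ~x2 | ~(x1 | x1 & ~x1)
    = ~x2 | ~x1
E2: ~x3 & x2 & ~(x1 | x4 & ~x4) | (~x3 | x4) & ~x3 & x2
    = ~x3 & x2 & ~(x1 | x4 & ~x4) | ~x3 & x2
    = ~x3 & x2 & ~x1 | ~x3 & x2
    = ~x3 & x2
These differ: at x1=0, x2=0, x3=0, x4=1, E1 = 1 but E2 = 0.

No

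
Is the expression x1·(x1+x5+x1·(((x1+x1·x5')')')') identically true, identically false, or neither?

neither

x1·(x1+x5+x1·(((x1+x1·x5')')')')
= x1·(x1+x5+x1·(x1+x1·x5')')
= x1·(x1+x5+x1·x1')
= x1·(x1+x5)
= x1
This depends on x1, so it is not a constant.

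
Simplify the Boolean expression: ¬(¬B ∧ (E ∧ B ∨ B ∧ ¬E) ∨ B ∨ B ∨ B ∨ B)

¬B

¬(¬B ∧ (E ∧ B ∨ B ∧ ¬E) ∨ B ∨ B ∨ B ∨ B)
= ¬(¬B ∧ B ∨ B ∨ B ∨ B ∨ B)   [distribution]
= ¬(¬B ∧ B ∨ B ∨ B)   [idempotence]
= ¬(¬B ∧ B ∨ B)   [idempotence]
= ¬B   [complement / identity]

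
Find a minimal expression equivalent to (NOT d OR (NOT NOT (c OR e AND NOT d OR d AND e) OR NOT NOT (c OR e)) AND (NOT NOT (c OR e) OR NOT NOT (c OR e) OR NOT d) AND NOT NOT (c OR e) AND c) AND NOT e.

(NOT d OR c) AND NOT e

(NOT d OR (NOT NOT (c OR e AND NOT d OR d AND e) OR NOT NOT (c OR e)) AND (NOT NOT (c OR e) OR NOT NOT (c OR e) OR NOT d) AND NOT NOT (c OR e) AND c) AND NOT e
= (NOT d OR (NOT NOT (c OR e) OR NOT NOT (c OR e)) AND (NOT NOT (c OR e) OR NOT NOT (c OR e) OR NOT d) AND NOT NOT (c OR e) AND c) AND NOT e   (distribution)
= (NOT d OR (NOT NOT (c OR e) OR NOT NOT (c OR e)) AND NOT NOT (c OR e) AND c) AND NOT e   (absorption)
= (NOT d OR NOT NOT (c OR e) AND NOT NOT (c OR e) AND c) AND NOT e   (idempotence)
= (NOT d OR NOT NOT (c OR e) AND c) AND NOT e   (idempotence)
= (NOT d OR (c OR e) AND c) AND NOT e   (double negation)
= (NOT d OR c) AND NOT e   (absorption)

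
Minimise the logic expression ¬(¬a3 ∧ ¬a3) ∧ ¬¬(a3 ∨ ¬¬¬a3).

¬(¬a3 ∧ ¬a3) ∧ ¬¬(a3 ∨ ¬¬¬a3)
= ¬(¬a3 ∧ ¬a3) ∧ ¬¬(a3 ∨ ¬a3)   [double negation]
= ¬(¬a3 ∧ ¬a3) ∧ (a3 ∨ ¬a3)   [double negation]
= (a3 ∨ a3) ∧ (a3 ∨ ¬a3)   [De Morgan]
= a3 ∧ ¬a3 ∨ a3   [distribution]
= a3   [complement / identity]

a3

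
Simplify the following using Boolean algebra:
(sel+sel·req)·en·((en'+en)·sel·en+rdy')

sel·en

(sel+sel·req)·en·((en'+en)·sel·en+rdy')
= sel·en·((en'+en)·sel·en+rdy')   (absorption)
= sel·en·(sel·en+rdy')   (complement / identity)
= sel·en   (absorption)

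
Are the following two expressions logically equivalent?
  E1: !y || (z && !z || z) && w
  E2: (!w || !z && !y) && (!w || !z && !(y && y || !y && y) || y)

No

E1: !y || (z && !z || z) && w
    = !y || z && w   (complement / identity)
E2: (!w || !z && !y) && (!w || !z && !(y && y || !y && y) || y)
    = (!w || !z && !y) && (!w || !z && !y || y)   (distribution)
    = !w || !z && !y   (absorption)
These differ: at w=0, y=1, z=1, E1 = 0 but E2 = 1.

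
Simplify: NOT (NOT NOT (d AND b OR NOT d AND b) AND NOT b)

NOT (NOT NOT (d AND b OR NOT d AND b) AND NOT b)
= NOT (NOT NOT b AND NOT b)   [distribution]
= NOT b OR b   [De Morgan]
= TRUE   [complement]

TRUE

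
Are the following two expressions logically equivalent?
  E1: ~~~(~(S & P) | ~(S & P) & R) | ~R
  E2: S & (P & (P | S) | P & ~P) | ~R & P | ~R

E1: ~~~(~(S & P) | ~(S & P) & R) | ~R
    = ~(~(S & P) | ~(S & P) & R) | ~R   [double negation]
    = ~~(S & P) | ~R   [absorption]
    = S & P | ~R   [double negation]
E2: S & (P & (P | S) | P & ~P) | ~R & P | ~R
    = S & P & (P | S) | ~R & P | ~R   [complement / identity]
    = S & P & (P | S) | ~R   [absorption]
    = S & P | ~R   [absorption]
Both reduce to S & P | ~R, so they are equivalent.

Yes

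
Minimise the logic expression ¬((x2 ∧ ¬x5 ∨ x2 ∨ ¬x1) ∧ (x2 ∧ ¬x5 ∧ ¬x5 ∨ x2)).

¬((x2 ∧ ¬x5 ∨ x2 ∨ ¬x1) ∧ (x2 ∧ ¬x5 ∧ ¬x5 ∨ x2))
= ¬((x2 ∧ ¬x5 ∨ x2 ∨ ¬x1) ∧ (x2 ∧ ¬x5 ∨ x2))   — idempotence
= ¬(x2 ∧ ¬x5 ∨ x2)   — absorption
= ¬x2   — absorption

¬x2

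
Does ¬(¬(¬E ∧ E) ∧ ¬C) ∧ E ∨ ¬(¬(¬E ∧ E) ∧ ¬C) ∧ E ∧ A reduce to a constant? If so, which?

¬(¬(¬E ∧ E) ∧ ¬C) ∧ E ∨ ¬(¬(¬E ∧ E) ∧ ¬C) ∧ E ∧ A
= ¬(¬(¬E ∧ E) ∧ ¬C) ∧ E   — absorption
= (¬E ∧ E ∨ C) ∧ E   — De Morgan
= C ∧ E   — complement / identity
This depends on C, E, so it is not a constant.

no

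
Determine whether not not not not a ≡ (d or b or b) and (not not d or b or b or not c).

No

E1: not not not not a
    = not not a   [double negation]
    = a   [double negation]
E2: (d or b or b) and (not not d or b or b or not c)
    = (d or b or b) and (d or b or b or not c)   [double negation]
    = d or b or b   [absorption]
    = d or b   [idempotence]
These differ: at a=0, b=0, c=1, d=1, E1 = 0 but E2 = 1.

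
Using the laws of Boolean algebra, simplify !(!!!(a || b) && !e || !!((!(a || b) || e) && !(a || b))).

a || b

!(!!!(a || b) && !e || !!((!(a || b) || e) && !(a || b)))
= !(!!!(a || b) && !e || !!!(a || b))   — absorption
= !!!!(a || b)   — absorption
= !!(a || b)   — double negation
= a || b   — double negation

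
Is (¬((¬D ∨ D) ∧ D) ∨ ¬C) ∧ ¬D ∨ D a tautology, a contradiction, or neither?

tautology

(¬((¬D ∨ D) ∧ D) ∨ ¬C) ∧ ¬D ∨ D
= (¬D ∨ ¬C) ∧ ¬D ∨ D   — complement / identity
= ¬D ∨ D   — absorption
= True   — complement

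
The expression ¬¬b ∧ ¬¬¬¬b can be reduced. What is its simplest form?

¬¬b ∧ ¬¬¬¬b
= ¬¬b ∧ ¬¬b   [double negation]
= ¬¬b   [idempotence]
= b   [double negation]

b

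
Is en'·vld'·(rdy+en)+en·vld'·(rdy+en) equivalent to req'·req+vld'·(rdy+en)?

E1: en'·vld'·(rdy+en)+en·vld'·(rdy+en)
    = vld'·(rdy+en)   (distribution)
E2: req'·req+vld'·(rdy+en)
    = vld'·(rdy+en)   (complement / identity)
Both reduce to vld'·(rdy+en), so they are equivalent.

Yes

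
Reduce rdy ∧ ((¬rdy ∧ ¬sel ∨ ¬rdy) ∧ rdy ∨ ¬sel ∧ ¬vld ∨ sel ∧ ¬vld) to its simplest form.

rdy ∧ ((¬rdy ∧ ¬sel ∨ ¬rdy) ∧ rdy ∨ ¬sel ∧ ¬vld ∨ sel ∧ ¬vld)
= rdy ∧ (¬rdy ∧ rdy ∨ ¬sel ∧ ¬vld ∨ sel ∧ ¬vld)   (absorption)
= rdy ∧ (¬sel ∧ ¬vld ∨ sel ∧ ¬vld)   (complement / identity)
= rdy ∧ ¬vld   (distribution)

rdy ∧ ¬vld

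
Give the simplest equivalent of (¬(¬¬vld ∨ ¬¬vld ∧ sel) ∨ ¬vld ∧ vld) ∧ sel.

¬vld ∧ sel

(¬(¬¬vld ∨ ¬¬vld ∧ sel) ∨ ¬vld ∧ vld) ∧ sel
= (¬¬¬vld ∨ ¬vld ∧ vld) ∧ sel   [absorption]
= (¬vld ∨ ¬vld ∧ vld) ∧ sel   [double negation]
= ¬vld ∧ sel   [complement / identity]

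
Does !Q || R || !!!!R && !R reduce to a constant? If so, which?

!Q || R || !!!!R && !R
= !Q || R || !!R && !R
= !Q || R || R && !R
= !Q || R
This depends on Q, R, so it is not a constant.

no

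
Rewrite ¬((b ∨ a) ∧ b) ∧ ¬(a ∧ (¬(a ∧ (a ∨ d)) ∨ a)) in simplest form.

¬((b ∨ a) ∧ b) ∧ ¬(a ∧ (¬(a ∧ (a ∨ d)) ∨ a))
= ¬b ∧ ¬(a ∧ (¬(a ∧ (a ∨ d)) ∨ a))
= ¬b ∧ ¬(a ∧ (¬a ∨ a))
= ¬b ∧ ¬a

¬b ∧ ¬a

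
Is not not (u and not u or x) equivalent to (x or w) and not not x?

Yes

E1: not not (u and not u or x)
    = not not x   — complement / identity
    = x   — double negation
E2: (x or w) and not not x
    = (x or w) and x   — double negation
    = x   — absorption
Both reduce to x, so they are equivalent.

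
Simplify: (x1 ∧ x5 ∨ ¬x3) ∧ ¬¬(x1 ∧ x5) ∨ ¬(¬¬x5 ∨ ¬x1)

x1

(x1 ∧ x5 ∨ ¬x3) ∧ ¬¬(x1 ∧ x5) ∨ ¬(¬¬x5 ∨ ¬x1)
= (x1 ∧ x5 ∨ ¬x3) ∧ ¬¬(x1 ∧ x5) ∨ ¬x5 ∧ x1
= (x1 ∧ x5 ∨ ¬x3) ∧ x1 ∧ x5 ∨ ¬x5 ∧ x1
= x1 ∧ x5 ∨ ¬x5 ∧ x1
= x1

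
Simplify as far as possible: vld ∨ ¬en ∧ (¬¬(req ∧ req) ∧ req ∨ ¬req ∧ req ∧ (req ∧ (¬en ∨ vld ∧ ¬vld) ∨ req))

vld ∨ ¬en ∧ req

vld ∨ ¬en ∧ (¬¬(req ∧ req) ∧ req ∨ ¬req ∧ req ∧ (req ∧ (¬en ∨ vld ∧ ¬vld) ∨ req))
= vld ∨ ¬en ∧ (req ∧ req ∧ req ∨ ¬req ∧ req ∧ (req ∧ (¬en ∨ vld ∧ ¬vld) ∨ req))   — double negation
= vld ∨ ¬en ∧ (req ∧ req ∧ req ∨ ¬req ∧ req ∧ (req ∧ ¬en ∨ req))   — complement / identity
= vld ∨ ¬en ∧ (req ∧ req ∧ req ∨ ¬req ∧ req ∧ req)   — absorption
= vld ∨ ¬en ∧ req ∧ req   — distribution
= vld ∨ ¬en ∧ req   — idempotence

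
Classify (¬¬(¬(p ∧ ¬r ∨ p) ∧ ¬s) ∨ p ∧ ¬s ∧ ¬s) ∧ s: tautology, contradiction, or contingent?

(¬¬(¬(p ∧ ¬r ∨ p) ∧ ¬s) ∨ p ∧ ¬s ∧ ¬s) ∧ s
= (¬(p ∧ ¬r ∨ p) ∧ ¬s ∨ p ∧ ¬s ∧ ¬s) ∧ s
= (¬(p ∧ ¬r ∨ p) ∧ ¬s ∨ p ∧ ¬s) ∧ s
= (¬p ∧ ¬s ∨ p ∧ ¬s) ∧ s
= ¬s ∧ s
= False

contradiction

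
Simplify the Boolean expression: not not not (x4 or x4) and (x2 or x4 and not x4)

not not not (x4 or x4) and (x2 or x4 and not x4)
= not not not (x4 or x4) and x2   [complement / identity]
= not not not x4 and x2   [idempotence]
= not x4 and x2   [double negation]

not x4 and x2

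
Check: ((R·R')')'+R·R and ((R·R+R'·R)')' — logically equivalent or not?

Yes

E1: ((R·R')')'+R·R
    = R·R'+R·R
    = R
E2: ((R·R+R'·R)')'
    = (R')'
    = R
Both reduce to R, so they are equivalent.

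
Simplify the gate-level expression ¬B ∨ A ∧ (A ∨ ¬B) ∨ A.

¬B ∨ A ∧ (A ∨ ¬B) ∨ A
= ¬B ∨ A ∨ A   (absorption)
= ¬B ∨ A   (idempotence)

¬B ∨ A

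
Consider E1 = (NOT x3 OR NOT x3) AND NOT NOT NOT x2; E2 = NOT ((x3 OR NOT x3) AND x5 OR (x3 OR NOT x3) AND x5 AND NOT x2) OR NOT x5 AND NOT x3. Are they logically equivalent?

No

E1: (NOT x3 OR NOT x3) AND NOT NOT NOT x2
    = NOT x3 AND NOT NOT NOT x2   [idempotence]
    = NOT x3 AND NOT x2   [double negation]
E2: NOT ((x3 OR NOT x3) AND x5 OR (x3 OR NOT x3) AND x5 AND NOT x2) OR NOT x5 AND NOT x3
    = NOT ((x3 OR NOT x3) AND x5) OR NOT x5 AND NOT x3   [absorption]
    = NOT x5 OR NOT x5 AND NOT x3   [complement / identity]
    = NOT x5   [absorption]
These differ: at x2=1, x3=0, x5=0, E1 = 0 but E2 = 1.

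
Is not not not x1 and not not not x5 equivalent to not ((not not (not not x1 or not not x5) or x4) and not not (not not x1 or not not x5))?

Yes

E1: not not not x1 and not not not x5
    = not x1 and not not not x5
    = not x1 and not x5
E2: not ((not not (not not x1 or not not x5) or x4) and not not (not not x1 or not not x5))
    = not not not (not not x1 or not not x5)
    = not (not not x1 or not not x5)
    = not x1 and not x5
Both reduce to not x1 and not x5, so they are equivalent.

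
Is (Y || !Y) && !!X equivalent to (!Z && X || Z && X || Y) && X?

Yes

E1: (Y || !Y) && !!X
    = !!X   — complement / identity
    = X   — double negation
E2: (!Z && X || Z && X || Y) && X
    = (X || Y) && X   — distribution
    = X   — absorption
Both reduce to X, so they are equivalent.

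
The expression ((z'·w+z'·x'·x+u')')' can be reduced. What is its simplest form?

((z'·w+z'·x'·x+u')')'
= (((w+x'·x)·z'+u')')'   (distribution)
= (w+x'·x)·z'+u'   (double negation)
= w·z'+u'   (complement / identity)

w·z'+u'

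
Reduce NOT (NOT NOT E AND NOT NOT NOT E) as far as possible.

TRUE

NOT (NOT NOT E AND NOT NOT NOT E)
= NOT (NOT NOT E AND NOT E)
= NOT E OR E
= TRUE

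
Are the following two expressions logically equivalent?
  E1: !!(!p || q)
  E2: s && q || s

E1: !!(!p || q)
    = !p || q   (double negation)
E2: s && q || s
    = s   (absorption)
These differ: at p=0, q=0, s=0, E1 = 1 but E2 = 0.

No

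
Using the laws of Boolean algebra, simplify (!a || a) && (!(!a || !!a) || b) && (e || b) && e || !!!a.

(!a || a) && (!(!a || !!a) || b) && (e || b) && e || !!!a
= (!a || a) && (!(!a || !!a) || b) && e || !!!a
= (!a || a) && (a && !a || b) && e || !!!a
= (!a || a) && b && e || !!!a
= b && e || !!!a
= b && e || !a

b && e || !a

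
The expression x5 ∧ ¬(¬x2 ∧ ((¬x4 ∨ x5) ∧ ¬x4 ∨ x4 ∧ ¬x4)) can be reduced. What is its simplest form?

x5 ∧ (x2 ∨ x4)

x5 ∧ ¬(¬x2 ∧ ((¬x4 ∨ x5) ∧ ¬x4 ∨ x4 ∧ ¬x4))
= x5 ∧ ¬(¬x2 ∧ (¬x4 ∨ x4 ∧ ¬x4))   (absorption)
= x5 ∧ ¬(¬x2 ∧ ¬x4)   (complement / identity)
= x5 ∧ (x2 ∨ x4)   (De Morgan)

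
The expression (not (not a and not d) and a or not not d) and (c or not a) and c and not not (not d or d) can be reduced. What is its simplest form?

(not (not a and not d) and a or not not d) and (c or not a) and c and not not (not d or d)
= (not (not a and not d) and a or not not d) and c and not not (not d or d)
= ((a or d) and a or not not d) and c and not not (not d or d)
= (a or not not d) and c and not not (not d or d)
= (a or not not d) and c and (not d or d)
= (a or d) and c and (not d or d)
= (a or d) and c

(a or d) and c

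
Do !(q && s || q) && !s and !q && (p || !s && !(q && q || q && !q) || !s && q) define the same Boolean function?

No

E1: !(q && s || q) && !s
    = !q && !s   [absorption]
E2: !q && (p || !s && !(q && q || q && !q) || !s && q)
    = !q && (p || !s && !q || !s && q)   [distribution]
    = !q && (p || !s)   [distribution]
These differ: at p=1, q=0, s=1, E1 = 0 but E2 = 1.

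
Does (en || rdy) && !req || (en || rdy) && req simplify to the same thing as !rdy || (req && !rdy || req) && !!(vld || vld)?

No

E1: (en || rdy) && !req || (en || rdy) && req
    = en || rdy
E2: !rdy || (req && !rdy || req) && !!(vld || vld)
    = !rdy || req && !!(vld || vld)
    = !rdy || req && (vld || vld)
    = !rdy || req && vld
These differ: at en=0, rdy=0, req=0, vld=0, E1 = 0 but E2 = 1.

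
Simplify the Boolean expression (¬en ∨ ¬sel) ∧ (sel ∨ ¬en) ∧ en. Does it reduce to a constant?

(¬en ∨ ¬sel) ∧ (sel ∨ ¬en) ∧ en
= (¬en ∨ ¬sel ∧ sel) ∧ en   (distribution)
= ¬en ∧ en   (complement / identity)
= False   (complement)

False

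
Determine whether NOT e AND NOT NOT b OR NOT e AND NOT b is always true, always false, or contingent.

NOT e AND NOT NOT b OR NOT e AND NOT b
= NOT e AND b OR NOT e AND NOT b   [double negation]
= NOT e   [distribution]
This depends on e, so it is not a constant.

contingent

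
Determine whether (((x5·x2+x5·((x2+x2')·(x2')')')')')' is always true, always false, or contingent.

(((x5·x2+x5·((x2+x2')·(x2')')')')')'
= (((x5·x2+x5·((x2')')')')')'   — complement / identity
= (((x5·x2+x5·x2')')')'   — double negation
= (x5·x2+x5·x2')'   — double negation
= x5'   — distribution
This depends on x5, so it is not a constant.

contingent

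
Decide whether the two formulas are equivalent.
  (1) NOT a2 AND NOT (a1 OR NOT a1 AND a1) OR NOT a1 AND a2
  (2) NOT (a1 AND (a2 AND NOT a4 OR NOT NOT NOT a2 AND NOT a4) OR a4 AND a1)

Yes

E1: NOT a2 AND NOT (a1 OR NOT a1 AND a1) OR NOT a1 AND a2
    = NOT a2 AND NOT a1 OR NOT a1 AND a2   — complement / identity
    = NOT a1   — distribution
E2: NOT (a1 AND (a2 AND NOT a4 OR NOT NOT NOT a2 AND NOT a4) OR a4 AND a1)
    = NOT (a1 AND (a2 AND NOT a4 OR NOT a2 AND NOT a4) OR a4 AND a1)   — double negation
    = NOT (a1 AND NOT a4 OR a4 AND a1)   — distribution
    = NOT a1   — distribution
Both reduce to NOT a1, so they are equivalent.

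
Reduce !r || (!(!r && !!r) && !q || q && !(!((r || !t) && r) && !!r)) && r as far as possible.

true

!r || (!(!r && !!r) && !q || q && !(!((r || !t) && r) && !!r)) && r
= !r || (!(!r && !!r) && !q || q && !(!r && !!r)) && r   [absorption]
= !r || !(!r && !!r) && r   [distribution]
= !r || (r || !r) && r   [De Morgan]
= !r || r   [complement / identity]
= true   [complement]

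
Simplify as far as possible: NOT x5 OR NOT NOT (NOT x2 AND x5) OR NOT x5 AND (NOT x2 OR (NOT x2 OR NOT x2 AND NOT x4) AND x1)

NOT x5 OR NOT NOT (NOT x2 AND x5) OR NOT x5 AND (NOT x2 OR (NOT x2 OR NOT x2 AND NOT x4) AND x1)
= NOT x5 OR NOT NOT (NOT x2 AND x5) OR NOT x5 AND (NOT x2 OR NOT x2 AND x1)   (absorption)
= NOT x5 OR NOT x2 AND x5 OR NOT x5 AND (NOT x2 OR NOT x2 AND x1)   (double negation)
= NOT x5 OR NOT x2 AND x5 OR NOT x5 AND NOT x2   (absorption)
= NOT x5 OR NOT x2   (distribution)

NOT x5 OR NOT x2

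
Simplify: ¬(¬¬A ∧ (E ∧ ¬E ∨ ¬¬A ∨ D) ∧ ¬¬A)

¬A

¬(¬¬A ∧ (E ∧ ¬E ∨ ¬¬A ∨ D) ∧ ¬¬A)
= ¬(¬¬A ∧ (¬¬A ∨ D) ∧ ¬¬A)   (complement / identity)
= ¬(¬¬A ∧ ¬¬A)   (absorption)
= ¬A ∨ ¬A   (De Morgan)
= ¬A   (idempotence)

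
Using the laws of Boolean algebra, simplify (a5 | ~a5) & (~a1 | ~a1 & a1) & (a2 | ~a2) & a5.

(a5 | ~a5) & (~a1 | ~a1 & a1) & (a2 | ~a2) & a5
= (a5 | ~a5) & ~a1 & (a2 | ~a2) & a5   — complement / identity
= (a5 | ~a5) & ~a1 & a5   — complement / identity
= ~a1 & a5   — complement / identity

~a1 & a5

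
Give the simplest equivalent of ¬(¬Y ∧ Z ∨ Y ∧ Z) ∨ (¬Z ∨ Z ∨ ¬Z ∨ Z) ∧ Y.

¬Z ∨ Y

¬(¬Y ∧ Z ∨ Y ∧ Z) ∨ (¬Z ∨ Z ∨ ¬Z ∨ Z) ∧ Y
= ¬(¬Y ∧ Z ∨ Y ∧ Z) ∨ (¬Z ∨ Z) ∧ Y   [idempotence]
= ¬(¬Y ∧ Z ∨ Y ∧ Z) ∨ Y   [complement / identity]
= ¬Z ∨ Y   [distribution]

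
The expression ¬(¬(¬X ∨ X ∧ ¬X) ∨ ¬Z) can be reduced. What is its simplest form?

¬(¬(¬X ∨ X ∧ ¬X) ∨ ¬Z)
= (¬X ∨ X ∧ ¬X) ∧ Z   (De Morgan)
= ¬X ∧ Z   (complement / identity)

¬X ∧ Z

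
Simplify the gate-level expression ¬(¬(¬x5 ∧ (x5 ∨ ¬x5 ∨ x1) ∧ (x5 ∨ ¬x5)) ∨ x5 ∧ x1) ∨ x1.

¬(¬(¬x5 ∧ (x5 ∨ ¬x5 ∨ x1) ∧ (x5 ∨ ¬x5)) ∨ x5 ∧ x1) ∨ x1
= ¬(¬(¬x5 ∧ (x5 ∨ ¬x5)) ∨ x5 ∧ x1) ∨ x1   [absorption]
= ¬(¬¬x5 ∨ x5 ∧ x1) ∨ x1   [complement / identity]
= ¬(x5 ∨ x5 ∧ x1) ∨ x1   [double negation]
= ¬x5 ∨ x1   [absorption]

¬x5 ∨ x1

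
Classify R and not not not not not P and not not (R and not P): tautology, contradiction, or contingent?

R and not not not not not P and not not (R and not P)
= R and not not not P and not not (R and not P)
= R and not not not P and R and not P
= R and not P and R and not P
= R and not P
This depends on P, R, so it is not a constant.

contingent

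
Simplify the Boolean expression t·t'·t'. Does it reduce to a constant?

0

t·t'·t'
= t·t'   — idempotence
= 0   — complement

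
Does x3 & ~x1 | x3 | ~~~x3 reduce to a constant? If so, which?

yes, True

x3 & ~x1 | x3 | ~~~x3
= x3 | ~~~x3   (absorption)
= x3 | ~x3   (double negation)
= 1   (complement)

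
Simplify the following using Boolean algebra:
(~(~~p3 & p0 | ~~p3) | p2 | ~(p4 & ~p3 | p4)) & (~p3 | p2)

~p3 | p2

(~(~~p3 & p0 | ~~p3) | p2 | ~(p4 & ~p3 | p4)) & (~p3 | p2)
= (~~~p3 | p2 | ~(p4 & ~p3 | p4)) & (~p3 | p2)   — absorption
= (~p3 | p2 | ~(p4 & ~p3 | p4)) & (~p3 | p2)   — double negation
= (~p3 | p2 | ~p4) & (~p3 | p2)   — absorption
= ~p3 | p2   — absorption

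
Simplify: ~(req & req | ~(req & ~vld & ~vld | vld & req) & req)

~req

~(req & req | ~(req & ~vld & ~vld | vld & req) & req)
= ~((req | ~(req & ~vld & ~vld | vld & req)) & req)   (distribution)
= ~((req | ~(req & ~vld | vld & req)) & req)   (idempotence)
= ~((req | ~req) & req)   (distribution)
= ~req   (complement / identity)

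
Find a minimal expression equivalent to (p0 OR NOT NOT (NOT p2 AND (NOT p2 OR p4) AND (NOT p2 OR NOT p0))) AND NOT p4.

(p0 OR NOT p2) AND NOT p4

(p0 OR NOT NOT (NOT p2 AND (NOT p2 OR p4) AND (NOT p2 OR NOT p0))) AND NOT p4
= (p0 OR NOT NOT (NOT p2 AND (NOT p2 OR NOT p0))) AND NOT p4
= (p0 OR NOT NOT NOT p2) AND NOT p4
= (p0 OR NOT p2) AND NOT p4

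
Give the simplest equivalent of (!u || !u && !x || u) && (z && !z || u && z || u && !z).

(!u || !u && !x || u) && (z && !z || u && z || u && !z)
= (!u || u) && (z && !z || u && z || u && !z)   — absorption
= (!u || u) && (z && !z || u)   — distribution
= z && !z || u   — complement / identity
= u   — complement / identity

u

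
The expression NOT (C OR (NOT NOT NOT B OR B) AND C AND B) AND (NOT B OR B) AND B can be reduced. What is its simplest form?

NOT C AND B

NOT (C OR (NOT NOT NOT B OR B) AND C AND B) AND (NOT B OR B) AND B
= NOT (C OR (NOT B OR B) AND C AND B) AND (NOT B OR B) AND B   (double negation)
= NOT (C OR C AND B) AND (NOT B OR B) AND B   (complement / identity)
= NOT C AND (NOT B OR B) AND B   (absorption)
= NOT C AND B   (complement / identity)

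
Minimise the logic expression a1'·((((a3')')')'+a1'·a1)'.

a1'·a3'

a1'·((((a3')')')'+a1'·a1)'
= a1'·((((a3')')')')'   [complement / identity]
= a1'·((a3')')'   [double negation]
= a1'·a3'   [double negation]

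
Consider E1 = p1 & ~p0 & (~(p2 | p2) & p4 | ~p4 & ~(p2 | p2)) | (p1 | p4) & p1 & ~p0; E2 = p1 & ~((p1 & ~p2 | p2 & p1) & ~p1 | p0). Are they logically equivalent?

Yes

E1: p1 & ~p0 & (~(p2 | p2) & p4 | ~p4 & ~(p2 | p2)) | (p1 | p4) & p1 & ~p0
    = p1 & ~p0 & ~(p2 | p2) | (p1 | p4) & p1 & ~p0   — distribution
    = p1 & ~p0 & ~(p2 | p2) | p1 & ~p0   — absorption
    = p1 & ~p0 & ~p2 | p1 & ~p0   — idempotence
    = p1 & ~p0   — absorption
E2: p1 & ~((p1 & ~p2 | p2 & p1) & ~p1 | p0)
    = p1 & ~(p1 & ~p1 | p0)   — distribution
    = p1 & ~p0   — complement / identity
Both reduce to p1 & ~p0, so they are equivalent.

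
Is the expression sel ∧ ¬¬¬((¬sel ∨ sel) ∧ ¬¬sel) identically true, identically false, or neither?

sel ∧ ¬¬¬((¬sel ∨ sel) ∧ ¬¬sel)
= sel ∧ ¬((¬sel ∨ sel) ∧ ¬¬sel)   (double negation)
= sel ∧ ¬((¬sel ∨ sel) ∧ sel)   (double negation)
= sel ∧ ¬sel   (complement / identity)
= False   (complement)

identically false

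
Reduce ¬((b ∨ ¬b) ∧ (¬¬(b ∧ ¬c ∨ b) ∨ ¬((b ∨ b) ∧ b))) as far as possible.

False

¬((b ∨ ¬b) ∧ (¬¬(b ∧ ¬c ∨ b) ∨ ¬((b ∨ b) ∧ b)))
= ¬((b ∨ ¬b) ∧ (¬¬(b ∧ ¬c ∨ b) ∨ ¬(b ∧ b)))   (idempotence)
= ¬((b ∨ ¬b) ∧ (¬¬(b ∧ ¬c ∨ b) ∨ ¬b))   (idempotence)
= ¬((b ∨ ¬b) ∧ (¬¬b ∨ ¬b))   (absorption)
= ¬(¬¬b ∨ ¬b)   (complement / identity)
= ¬b ∧ b   (De Morgan)
= False   (complement)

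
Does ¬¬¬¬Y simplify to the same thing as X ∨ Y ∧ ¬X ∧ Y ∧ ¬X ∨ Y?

No

E1: ¬¬¬¬Y
    = ¬¬Y   [double negation]
    = Y   [double negation]
E2: X ∨ Y ∧ ¬X ∧ Y ∧ ¬X ∨ Y
    = X ∨ Y ∧ ¬X ∨ Y   [idempotence]
    = X ∨ Y   [absorption]
These differ: at X=1, Y=0, E1 = 0 but E2 = 1.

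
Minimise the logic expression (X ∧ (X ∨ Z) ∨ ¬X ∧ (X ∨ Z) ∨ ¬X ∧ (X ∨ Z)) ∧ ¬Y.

(X ∧ (X ∨ Z) ∨ ¬X ∧ (X ∨ Z) ∨ ¬X ∧ (X ∨ Z)) ∧ ¬Y
= (X ∧ (X ∨ Z) ∨ ¬X ∧ (X ∨ Z)) ∧ ¬Y   [idempotence]
= (X ∨ Z) ∧ ¬Y   [distribution]

(X ∨ Z) ∧ ¬Y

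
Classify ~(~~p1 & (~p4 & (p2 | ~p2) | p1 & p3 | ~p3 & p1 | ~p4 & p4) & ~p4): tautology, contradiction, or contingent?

contingent

~(~~p1 & (~p4 & (p2 | ~p2) | p1 & p3 | ~p3 & p1 | ~p4 & p4) & ~p4)
= ~(~~p1 & (~p4 & (p2 | ~p2) | p1 | ~p4 & p4) & ~p4)   [distribution]
= ~(~~p1 & (~p4 | p1 | ~p4 & p4) & ~p4)   [complement / identity]
= ~(~~p1 & (~p4 | p1) & ~p4)   [complement / identity]
= ~(~~p1 & ~p4)   [absorption]
= ~p1 | p4   [De Morgan]
This depends on p1, p4, so it is not a constant.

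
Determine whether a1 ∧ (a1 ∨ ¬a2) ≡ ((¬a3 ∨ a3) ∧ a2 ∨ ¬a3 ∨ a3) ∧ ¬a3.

No

E1: a1 ∧ (a1 ∨ ¬a2)
    = a1   — absorption
E2: ((¬a3 ∨ a3) ∧ a2 ∨ ¬a3 ∨ a3) ∧ ¬a3
    = (¬a3 ∨ a3) ∧ ¬a3   — absorption
    = ¬a3   — complement / identity
These differ: at a1=1, a2=0, a3=1, E1 = 1 but E2 = 0.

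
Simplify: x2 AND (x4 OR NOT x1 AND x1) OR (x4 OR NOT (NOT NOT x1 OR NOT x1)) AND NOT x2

x4

x2 AND (x4 OR NOT x1 AND x1) OR (x4 OR NOT (NOT NOT x1 OR NOT x1)) AND NOT x2
= x2 AND (x4 OR NOT x1 AND x1) OR (x4 OR NOT x1 AND x1) AND NOT x2
= x4 OR NOT x1 AND x1
= x4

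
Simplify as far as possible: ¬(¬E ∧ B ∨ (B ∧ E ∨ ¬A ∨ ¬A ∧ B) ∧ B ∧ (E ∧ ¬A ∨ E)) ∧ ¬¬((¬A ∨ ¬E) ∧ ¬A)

¬B ∧ ¬A

¬(¬E ∧ B ∨ (B ∧ E ∨ ¬A ∨ ¬A ∧ B) ∧ B ∧ (E ∧ ¬A ∨ E)) ∧ ¬¬((¬A ∨ ¬E) ∧ ¬A)
= ¬(¬E ∧ B ∨ (B ∧ E ∨ ¬A) ∧ B ∧ (E ∧ ¬A ∨ E)) ∧ ¬¬((¬A ∨ ¬E) ∧ ¬A)   (absorption)
= ¬(¬E ∧ B ∨ (B ∧ E ∨ ¬A) ∧ B ∧ E) ∧ ¬¬((¬A ∨ ¬E) ∧ ¬A)   (absorption)
= ¬(¬E ∧ B ∨ B ∧ E) ∧ ¬¬((¬A ∨ ¬E) ∧ ¬A)   (absorption)
= ¬(¬E ∧ B ∨ B ∧ E) ∧ ¬¬¬A   (absorption)
= ¬B ∧ ¬¬¬A   (distribution)
= ¬B ∧ ¬A   (double negation)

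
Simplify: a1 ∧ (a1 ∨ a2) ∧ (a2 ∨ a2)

a1 ∧ a2

a1 ∧ (a1 ∨ a2) ∧ (a2 ∨ a2)
= a1 ∧ (a2 ∨ a2)
= a1 ∧ a2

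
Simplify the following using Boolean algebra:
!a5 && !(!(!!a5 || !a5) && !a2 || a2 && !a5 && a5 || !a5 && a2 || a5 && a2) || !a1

!a5 && !a2 || !a1

!a5 && !(!(!!a5 || !a5) && !a2 || a2 && !a5 && a5 || !a5 && a2 || a5 && a2) || !a1
= !a5 && !(!a5 && a5 && !a2 || a2 && !a5 && a5 || !a5 && a2 || a5 && a2) || !a1
= !a5 && !(!a5 && a5 || !a5 && a2 || a5 && a2) || !a1
= !a5 && !(!a5 && a2 || a5 && a2) || !a1
= !a5 && !a2 || !a1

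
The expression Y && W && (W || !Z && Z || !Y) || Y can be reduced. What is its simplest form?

Y && W && (W || !Z && Z || !Y) || Y
= Y && W && (W || !Y) || Y
= Y && W || Y
= Y

Y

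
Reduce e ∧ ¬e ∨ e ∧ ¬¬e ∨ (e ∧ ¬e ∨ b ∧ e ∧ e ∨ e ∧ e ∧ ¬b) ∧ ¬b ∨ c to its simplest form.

e ∧ ¬e ∨ e ∧ ¬¬e ∨ (e ∧ ¬e ∨ b ∧ e ∧ e ∨ e ∧ e ∧ ¬b) ∧ ¬b ∨ c
= e ∧ ¬e ∨ e ∧ ¬¬e ∨ (e ∧ ¬e ∨ e ∧ e) ∧ ¬b ∨ c
= e ∧ ¬e ∨ e ∧ e ∨ (e ∧ ¬e ∨ e ∧ e) ∧ ¬b ∨ c
= e ∧ ¬e ∨ e ∧ e ∨ c
= e ∨ c

e ∨ c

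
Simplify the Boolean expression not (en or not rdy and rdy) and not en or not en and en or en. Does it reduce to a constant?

True

not (en or not rdy and rdy) and not en or not en and en or en
= not en and not en or not en and en or en
= not en or en
= True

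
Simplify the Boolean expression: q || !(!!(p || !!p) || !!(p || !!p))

q || !(!!(p || !!p) || !!(p || !!p))
= q || !!!(p || !!p)
= q || !!!(p || p)
= q || !!!p
= q || !p

q || !p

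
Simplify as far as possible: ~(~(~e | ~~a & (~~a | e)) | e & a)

~e

~(~(~e | ~~a & (~~a | e)) | e & a)
= ~(~(~e | ~~a) | e & a)   (absorption)
= ~(e & ~a | e & a)   (De Morgan)
= ~e   (distribution)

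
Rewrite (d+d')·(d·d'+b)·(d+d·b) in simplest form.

(d+d')·(d·d'+b)·(d+d·b)
= (d+d')·b·(d+d·b)   — complement / identity
= (d+d')·b·d   — absorption
= b·d   — complement / identity

b·d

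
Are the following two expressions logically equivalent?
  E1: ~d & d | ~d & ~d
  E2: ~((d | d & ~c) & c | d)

Yes

E1: ~d & d | ~d & ~d
    = (d | ~d) & ~d   (distribution)
    = ~d   (complement / identity)
E2: ~((d | d & ~c) & c | d)
    = ~(d & c | d)   (absorption)
    = ~d   (absorption)
Both reduce to ~d, so they are equivalent.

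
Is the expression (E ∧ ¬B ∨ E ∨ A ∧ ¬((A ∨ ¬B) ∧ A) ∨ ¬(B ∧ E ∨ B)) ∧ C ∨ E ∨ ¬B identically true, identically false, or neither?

(E ∧ ¬B ∨ E ∨ A ∧ ¬((A ∨ ¬B) ∧ A) ∨ ¬(B ∧ E ∨ B)) ∧ C ∨ E ∨ ¬B
= (E ∧ ¬B ∨ E ∨ A ∧ ¬A ∨ ¬(B ∧ E ∨ B)) ∧ C ∨ E ∨ ¬B   (absorption)
= (E ∧ ¬B ∨ E ∨ ¬(B ∧ E ∨ B)) ∧ C ∨ E ∨ ¬B   (complement / identity)
= (E ∨ ¬(B ∧ E ∨ B)) ∧ C ∨ E ∨ ¬B   (absorption)
= (E ∨ ¬B) ∧ C ∨ E ∨ ¬B   (absorption)
= E ∨ ¬B   (absorption)
This depends on B, E, so it is not a constant.

neither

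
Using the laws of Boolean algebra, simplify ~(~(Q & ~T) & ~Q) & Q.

~(~(Q & ~T) & ~Q) & Q
= (Q & ~T | Q) & Q   [De Morgan]
= Q & Q   [absorption]
= Q   [idempotence]

Q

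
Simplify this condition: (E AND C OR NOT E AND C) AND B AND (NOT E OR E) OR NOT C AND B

(E AND C OR NOT E AND C) AND B AND (NOT E OR E) OR NOT C AND B
= C AND B AND (NOT E OR E) OR NOT C AND B   (distribution)
= C AND B OR NOT C AND B   (complement / identity)
= B   (distribution)

B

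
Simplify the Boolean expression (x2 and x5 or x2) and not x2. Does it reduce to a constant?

(x2 and x5 or x2) and not x2
= x2 and not x2   (absorption)
= False   (complement)

False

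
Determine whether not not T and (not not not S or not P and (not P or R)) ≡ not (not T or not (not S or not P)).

Yes

E1: not not T and (not not not S or not P and (not P or R))
    = not not T and (not S or not P and (not P or R))   — double negation
    = T and (not S or not P and (not P or R))   — double negation
    = T and (not S or not P)   — absorption
E2: not (not T or not (not S or not P))
    = T and (not S or not P)   — De Morgan
Both reduce to T and (not S or not P), so they are equivalent.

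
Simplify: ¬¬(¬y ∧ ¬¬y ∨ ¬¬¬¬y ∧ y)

y

¬¬(¬y ∧ ¬¬y ∨ ¬¬¬¬y ∧ y)
= ¬¬(¬y ∧ ¬¬y ∨ ¬¬y ∧ y)   [double negation]
= ¬¬¬¬y   [distribution]
= ¬¬y   [double negation]
= y   [double negation]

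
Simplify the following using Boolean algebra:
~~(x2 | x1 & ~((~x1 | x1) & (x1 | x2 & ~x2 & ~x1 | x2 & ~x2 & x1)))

x2

~~(x2 | x1 & ~((~x1 | x1) & (x1 | x2 & ~x2 & ~x1 | x2 & ~x2 & x1)))
= ~~(x2 | x1 & ~((~x1 | x1) & (x1 | x2 & ~x2)))   [distribution]
= ~~(x2 | x1 & ~((~x1 | x1) & x1))   [complement / identity]
= ~~(x2 | x1 & ~x1)   [complement / identity]
= ~~x2   [complement / identity]
= x2   [double negation]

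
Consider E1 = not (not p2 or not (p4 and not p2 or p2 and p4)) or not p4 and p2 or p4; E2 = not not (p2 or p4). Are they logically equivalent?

E1: not (not p2 or not (p4 and not p2 or p2 and p4)) or not p4 and p2 or p4
    = not (not p2 or not p4) or not p4 and p2 or p4   — distribution
    = p2 and p4 or not p4 and p2 or p4   — De Morgan
    = p2 or p4   — distribution
E2: not not (p2 or p4)
    = p2 or p4   — double negation
Both reduce to p2 or p4, so they are equivalent.

Yes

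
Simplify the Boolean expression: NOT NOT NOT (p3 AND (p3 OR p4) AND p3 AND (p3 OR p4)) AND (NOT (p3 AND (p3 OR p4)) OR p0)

NOT p3

NOT NOT NOT (p3 AND (p3 OR p4) AND p3 AND (p3 OR p4)) AND (NOT (p3 AND (p3 OR p4)) OR p0)
= NOT NOT NOT (p3 AND (p3 OR p4)) AND (NOT (p3 AND (p3 OR p4)) OR p0)   — idempotence
= NOT (p3 AND (p3 OR p4)) AND (NOT (p3 AND (p3 OR p4)) OR p0)   — double negation
= NOT (p3 AND (p3 OR p4))   — absorption
= NOT p3   — absorption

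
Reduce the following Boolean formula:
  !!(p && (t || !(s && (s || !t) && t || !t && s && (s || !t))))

!!(p && (t || !(s && (s || !t) && t || !t && s && (s || !t))))
= !!(p && (t || !(s && (s || !t))))
= p && (t || !(s && (s || !t)))
= p && (t || !s)

p && (t || !s)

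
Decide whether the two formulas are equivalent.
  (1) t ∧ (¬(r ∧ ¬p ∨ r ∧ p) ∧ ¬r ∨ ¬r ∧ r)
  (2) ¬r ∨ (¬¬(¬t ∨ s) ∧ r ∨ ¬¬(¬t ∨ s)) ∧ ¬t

E1: t ∧ (¬(r ∧ ¬p ∨ r ∧ p) ∧ ¬r ∨ ¬r ∧ r)
    = t ∧ (¬r ∧ ¬r ∨ ¬r ∧ r)   (distribution)
    = t ∧ ¬r   (distribution)
E2: ¬r ∨ (¬¬(¬t ∨ s) ∧ r ∨ ¬¬(¬t ∨ s)) ∧ ¬t
    = ¬r ∨ ¬¬(¬t ∨ s) ∧ ¬t   (absorption)
    = ¬r ∨ (¬t ∨ s) ∧ ¬t   (double negation)
    = ¬r ∨ ¬t   (absorption)
These differ: at p=0, r=1, s=0, t=0, E1 = 0 but E2 = 1.

No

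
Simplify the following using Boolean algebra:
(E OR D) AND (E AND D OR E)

(E OR D) AND (E AND D OR E)
= (E OR D) AND E   — absorption
= E   — absorption

E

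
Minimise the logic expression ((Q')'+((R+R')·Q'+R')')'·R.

Q'·R

((Q')'+((R+R')·Q'+R')')'·R
= ((Q')'+(Q'+R')')'·R
= Q'·(Q'+R')·R
= Q'·R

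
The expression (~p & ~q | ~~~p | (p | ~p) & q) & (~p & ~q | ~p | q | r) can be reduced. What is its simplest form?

~p | q

(~p & ~q | ~~~p | (p | ~p) & q) & (~p & ~q | ~p | q | r)
= (~p & ~q | ~p | (p | ~p) & q) & (~p & ~q | ~p | q | r)
= (~p & ~q | ~p | q) & (~p & ~q | ~p | q | r)
= ~p & ~q | ~p | q
= ~p | q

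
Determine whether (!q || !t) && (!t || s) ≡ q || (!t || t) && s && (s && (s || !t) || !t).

E1: (!q || !t) && (!t || s)
    = !t || !q && s   (distribution)
E2: q || (!t || t) && s && (s && (s || !t) || !t)
    = q || s && (s && (s || !t) || !t)   (complement / identity)
    = q || s && (s || !t)   (absorption)
    = q || s   (absorption)
These differ: at q=1, s=0, t=1, E1 = 0 but E2 = 1.

No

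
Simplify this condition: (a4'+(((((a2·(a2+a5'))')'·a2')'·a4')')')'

(a4'+(((((a2·(a2+a5'))')'·a2')'·a4')')')'
= (a4'+(((a2·(a2+a5')·a2')'·a4')')')'   — double negation
= (a4'+(a2·(a2+a5')·a2'+a4)')'   — De Morgan
= (a4'+(a2·a2'+a4)')'   — absorption
= (a4'+a4')'   — complement / identity
= (a4')'   — idempotence
= a4   — double negation

a4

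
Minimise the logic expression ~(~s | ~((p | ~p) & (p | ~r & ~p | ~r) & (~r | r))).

s & (p | ~r)

~(~s | ~((p | ~p) & (p | ~r & ~p | ~r) & (~r | r)))
= ~(~s | ~((p | ~p) & (p | ~r) & (~r | r)))
= ~(~s | ~((p | ~p) & (p | ~r)))
= s & (p | ~p) & (p | ~r)
= s & (p | ~r)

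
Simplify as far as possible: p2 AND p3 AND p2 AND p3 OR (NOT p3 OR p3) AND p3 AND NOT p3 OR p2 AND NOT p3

p2

p2 AND p3 AND p2 AND p3 OR (NOT p3 OR p3) AND p3 AND NOT p3 OR p2 AND NOT p3
= p2 AND p3 AND p2 AND p3 OR p3 AND NOT p3 OR p2 AND NOT p3   — complement / identity
= p2 AND p3 AND p2 AND p3 OR p2 AND NOT p3   — complement / identity
= p2 AND p3 OR p2 AND NOT p3   — idempotence
= p2   — distribution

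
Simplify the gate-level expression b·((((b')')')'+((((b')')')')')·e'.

b·((((b')')')'+((((b')')')')')·e'
= b·((b')'+((((b')')')')')·e'   — double negation
= b·((b')'+((b')')')·e'   — double negation
= b·((b')'+b')·e'   — double negation
= b·(b+b')·e'   — double negation
= b·e'   — complement / identity

b·e'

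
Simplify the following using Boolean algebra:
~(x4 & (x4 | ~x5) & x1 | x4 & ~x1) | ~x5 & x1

~x4 | ~x5 & x1

~(x4 & (x4 | ~x5) & x1 | x4 & ~x1) | ~x5 & x1
= ~(x4 & x1 | x4 & ~x1) | ~x5 & x1   [absorption]
= ~x4 | ~x5 & x1   [distribution]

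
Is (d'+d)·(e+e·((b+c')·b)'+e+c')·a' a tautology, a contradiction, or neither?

neither

(d'+d)·(e+e·((b+c')·b)'+e+c')·a'
= (e+e·((b+c')·b)'+e+c')·a'   — complement / identity
= (e+e·b'+e+c')·a'   — absorption
= (e+e+c')·a'   — absorption
= (e+c')·a'   — idempotence
This depends on a, c, e, so it is not a constant.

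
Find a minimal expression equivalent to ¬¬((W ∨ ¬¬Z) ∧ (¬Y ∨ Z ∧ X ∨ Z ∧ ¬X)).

¬¬((W ∨ ¬¬Z) ∧ (¬Y ∨ Z ∧ X ∨ Z ∧ ¬X))
= (W ∨ ¬¬Z) ∧ (¬Y ∨ Z ∧ X ∨ Z ∧ ¬X)
= (W ∨ Z) ∧ (¬Y ∨ Z ∧ X ∨ Z ∧ ¬X)
= (W ∨ Z) ∧ (¬Y ∨ Z)
= W ∧ ¬Y ∨ Z

W ∧ ¬Y ∨ Z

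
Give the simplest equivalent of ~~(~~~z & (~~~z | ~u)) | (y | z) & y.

~~(~~~z & (~~~z | ~u)) | (y | z) & y
= ~~(~~~z & (~~~z | ~u)) | y   [absorption]
= ~~~~~z | y   [absorption]
= ~~~z | y   [double negation]
= ~z | y   [double negation]

~z | y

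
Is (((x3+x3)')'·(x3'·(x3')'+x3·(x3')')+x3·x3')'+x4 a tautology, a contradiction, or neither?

(((x3+x3)')'·(x3'·(x3')'+x3·(x3')')+x3·x3')'+x4
= (((x3+x3)')'·(x3'+x3)·(x3')'+x3·x3')'+x4
= ((x3')'·(x3'+x3)·(x3')'+x3·x3')'+x4
= ((x3')'·(x3')'+x3·x3')'+x4
= ((x3')'·x3+x3·x3')'+x4
= (x3·x3+x3·x3')'+x4
= x3'+x4
This depends on x3, x4, so it is not a constant.

neither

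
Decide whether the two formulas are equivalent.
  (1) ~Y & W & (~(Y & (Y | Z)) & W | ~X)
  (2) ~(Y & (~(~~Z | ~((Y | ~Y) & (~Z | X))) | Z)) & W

E1: ~Y & W & (~(Y & (Y | Z)) & W | ~X)
    = ~Y & W & (~Y & W | ~X)   [absorption]
    = ~Y & W   [absorption]
E2: ~(Y & (~(~~Z | ~((Y | ~Y) & (~Z | X))) | Z)) & W
    = ~(Y & (~(~~Z | ~(~Z | X)) | Z)) & W   [complement / identity]
    = ~(Y & (~Z & (~Z | X) | Z)) & W   [De Morgan]
    = ~(Y & (~Z | Z)) & W   [absorption]
    = ~Y & W   [complement / identity]
Both reduce to ~Y & W, so they are equivalent.

Yes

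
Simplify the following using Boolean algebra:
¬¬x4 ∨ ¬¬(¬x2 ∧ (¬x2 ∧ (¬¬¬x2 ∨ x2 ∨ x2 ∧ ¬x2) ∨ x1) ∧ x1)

¬¬x4 ∨ ¬¬(¬x2 ∧ (¬x2 ∧ (¬¬¬x2 ∨ x2 ∨ x2 ∧ ¬x2) ∨ x1) ∧ x1)
= ¬¬x4 ∨ ¬¬(¬x2 ∧ (¬x2 ∧ (¬x2 ∨ x2 ∨ x2 ∧ ¬x2) ∨ x1) ∧ x1)   [double negation]
= ¬¬x4 ∨ ¬¬(¬x2 ∧ (¬x2 ∧ (¬x2 ∨ x2) ∨ x1) ∧ x1)   [complement / identity]
= x4 ∨ ¬¬(¬x2 ∧ (¬x2 ∧ (¬x2 ∨ x2) ∨ x1) ∧ x1)   [double negation]
= x4 ∨ ¬¬(¬x2 ∧ (¬x2 ∨ x1) ∧ x1)   [complement / identity]
= x4 ∨ ¬¬(¬x2 ∧ x1)   [absorption]
= x4 ∨ ¬x2 ∧ x1   [double negation]

x4 ∨ ¬x2 ∧ x1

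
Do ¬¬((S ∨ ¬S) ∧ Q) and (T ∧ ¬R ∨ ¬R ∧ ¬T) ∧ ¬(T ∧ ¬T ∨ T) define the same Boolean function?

E1: ¬¬((S ∨ ¬S) ∧ Q)
    = (S ∨ ¬S) ∧ Q
    = Q
E2: (T ∧ ¬R ∨ ¬R ∧ ¬T) ∧ ¬(T ∧ ¬T ∨ T)
    = ¬R ∧ ¬(T ∧ ¬T ∨ T)
    = ¬R ∧ ¬T
These differ: at Q=0, R=0, S=0, T=0, E1 = 0 but E2 = 1.

No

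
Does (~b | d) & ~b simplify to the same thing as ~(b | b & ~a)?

E1: (~b | d) & ~b
    = ~b   — absorption
E2: ~(b | b & ~a)
    = ~b   — absorption
Both reduce to ~b, so they are equivalent.

Yes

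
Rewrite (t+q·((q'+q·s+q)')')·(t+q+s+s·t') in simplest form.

t+q

(t+q·((q'+q·s+q)')')·(t+q+s+s·t')
= (t+q·((q'+q)')')·(t+q+s+s·t')   [absorption]
= (t+q·(q'+q))·(t+q+s+s·t')   [double negation]
= (t+q)·(t+q+s+s·t')   [complement / identity]
= (t+q)·(t+q+s)   [absorption]
= t+q   [absorption]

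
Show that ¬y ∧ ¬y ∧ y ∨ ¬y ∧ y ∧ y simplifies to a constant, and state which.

¬y ∧ ¬y ∧ y ∨ ¬y ∧ y ∧ y
= ¬y ∧ y ∧ (¬y ∨ y)
= ¬y ∧ y
= False

False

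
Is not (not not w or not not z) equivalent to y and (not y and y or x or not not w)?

No

E1: not (not not w or not not z)
    = not w and not z   (De Morgan)
E2: y and (not y and y or x or not not w)
    = y and (not y and y or x or w)   (double negation)
    = y and (x or w)   (complement / identity)
These differ: at w=1, x=1, y=1, z=0, E1 = 0 but E2 = 1.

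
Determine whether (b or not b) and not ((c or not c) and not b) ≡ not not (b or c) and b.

Yes

E1: (b or not b) and not ((c or not c) and not b)
    = not ((c or not c) and not b)
    = not not b
    = b
E2: not not (b or c) and b
    = (b or c) and b
    = b
Both reduce to b, so they are equivalent.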